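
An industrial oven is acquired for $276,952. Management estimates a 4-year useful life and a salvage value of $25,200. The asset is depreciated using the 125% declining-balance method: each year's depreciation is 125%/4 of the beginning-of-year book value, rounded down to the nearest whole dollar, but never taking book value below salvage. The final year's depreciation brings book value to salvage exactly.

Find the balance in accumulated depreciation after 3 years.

Depreciable base = $276,952 − $25,200 = $251,752.
Year 1: ⌊$276,952 × 125%/4⌋ = $86,547. Book value $190,405.
Year 2: ⌊$190,405 × 125%/4⌋ = $59,501. Book value $130,904.
Year 3: ⌊$130,904 × 125%/4⌋ = $40,907. Book value $89,997.
Accumulated through year 3 = $276,952 − $89,997 = $186,955.

$186,955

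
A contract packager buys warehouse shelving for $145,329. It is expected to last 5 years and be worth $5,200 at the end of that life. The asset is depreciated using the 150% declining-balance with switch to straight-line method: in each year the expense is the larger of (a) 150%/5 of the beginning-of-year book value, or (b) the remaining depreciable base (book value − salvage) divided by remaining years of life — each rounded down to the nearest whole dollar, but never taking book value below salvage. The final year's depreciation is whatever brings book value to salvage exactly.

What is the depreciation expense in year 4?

Depreciable base = $145,329 − $5,200 = $140,129.
Year 1: DB = ⌊$145,329 × 150%/5⌋ = $43,598; SL = ⌊$140,129/5⌋ = $28,025 → take DB $43,598. Book value $101,731.
Year 2: DB = ⌊$101,731 × 150%/5⌋ = $30,519; SL = ⌊$96,531/4⌋ = $24,132 → take DB $30,519. Book value $71,212.
Year 3: DB = ⌊$71,212 × 150%/5⌋ = $21,363; SL = ⌊$66,012/3⌋ = $22,004 → take SL $22,004. Book value $49,208.
Year 4: DB = ⌊$49,208 × 150%/5⌋ = $14,762; SL = ⌊$44,008/2⌋ = $22,004 → take SL $22,004. Book value $27,204.

$22,004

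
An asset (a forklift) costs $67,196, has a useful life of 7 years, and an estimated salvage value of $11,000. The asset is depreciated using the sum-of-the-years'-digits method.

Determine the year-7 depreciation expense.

$2,007

Depreciable base = $67,196 − $11,000 = $56,196.
Sum of the years' digits = 7+6+5+4+3+2+1 = 28.
Year 1: $56,196 × 7/28 = $14,049. Book value $53,147.
Year 2: $56,196 × 6/28 = $12,042. Book value $41,105.
Year 3: $56,196 × 5/28 = $10,035. Book value $31,070.
Year 4: $56,196 × 4/28 = $8,028. Book value $23,042.
Year 5: $56,196 × 3/28 = $6,021. Book value $17,021.
Year 6: $56,196 × 2/28 = $4,014. Book value $13,007.
Year 7: $56,196 × 1/28 = $2,007. Book value $11,000.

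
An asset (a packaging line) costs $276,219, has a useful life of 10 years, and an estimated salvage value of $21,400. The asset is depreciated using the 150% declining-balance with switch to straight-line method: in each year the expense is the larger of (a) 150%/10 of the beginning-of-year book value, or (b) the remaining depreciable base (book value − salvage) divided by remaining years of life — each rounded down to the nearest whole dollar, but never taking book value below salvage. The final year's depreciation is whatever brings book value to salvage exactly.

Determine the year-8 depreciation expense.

Depreciable base = $276,219 − $21,400 = $254,819.
Year 1: DB = ⌊$276,219 × 150%/10⌋ = $41,432; SL = ⌊$254,819/10⌋ = $25,481 → take DB $41,432. Book value $234,787.
Year 2: DB = ⌊$234,787 × 150%/10⌋ = $35,218; SL = ⌊$213,387/9⌋ = $23,709 → take DB $35,218. Book value $199,569.
Year 3: DB = ⌊$199,569 × 150%/10⌋ = $29,935; SL = ⌊$178,169/8⌋ = $22,271 → take DB $29,935. Book value $169,634.
Year 4: DB = ⌊$169,634 × 150%/10⌋ = $25,445; SL = ⌊$148,234/7⌋ = $21,176 → take DB $25,445. Book value $144,189.
Year 5: DB = ⌊$144,189 × 150%/10⌋ = $21,628; SL = ⌊$122,789/6⌋ = $20,464 → take DB $21,628. Book value $122,561.
Year 6: DB = ⌊$122,561 × 150%/10⌋ = $18,384; SL = ⌊$101,161/5⌋ = $20,232 → take SL $20,232. Book value $102,329.
Year 7: DB = ⌊$102,329 × 150%/10⌋ = $15,349; SL = ⌊$80,929/4⌋ = $20,232 → take SL $20,232. Book value $82,097.
Year 8: DB = ⌊$82,097 × 150%/10⌋ = $12,314; SL = ⌊$60,697/3⌋ = $20,232 → take SL $20,232. Book value $61,865.

$20,232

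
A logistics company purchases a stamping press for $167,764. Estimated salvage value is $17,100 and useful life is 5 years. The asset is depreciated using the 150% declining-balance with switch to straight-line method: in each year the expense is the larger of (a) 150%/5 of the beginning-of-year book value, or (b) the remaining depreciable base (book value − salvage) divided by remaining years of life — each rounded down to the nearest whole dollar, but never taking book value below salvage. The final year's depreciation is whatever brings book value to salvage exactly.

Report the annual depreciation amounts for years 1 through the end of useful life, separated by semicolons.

$50,329; $35,230; $24,661; $20,222; $20,222

Depreciable base = $167,764 − $17,100 = $150,664.
Year 1: DB = ⌊$167,764 × 150%/5⌋ = $50,329; SL = ⌊$150,664/5⌋ = $30,132 → take DB $50,329. Book value $117,435.
Year 2: DB = ⌊$117,435 × 150%/5⌋ = $35,230; SL = ⌊$100,335/4⌋ = $25,083 → take DB $35,230. Book value $82,205.
Year 3: DB = ⌊$82,205 × 150%/5⌋ = $24,661; SL = ⌊$65,105/3⌋ = $21,701 → take DB $24,661. Book value $57,544.
Year 4: DB = ⌊$57,544 × 150%/5⌋ = $17,263; SL = ⌊$40,444/2⌋ = $20,222 → take SL $20,222. Book value $37,322.
Year 5 (final): $37,322 − $17,100 = $20,222. Book value $17,100.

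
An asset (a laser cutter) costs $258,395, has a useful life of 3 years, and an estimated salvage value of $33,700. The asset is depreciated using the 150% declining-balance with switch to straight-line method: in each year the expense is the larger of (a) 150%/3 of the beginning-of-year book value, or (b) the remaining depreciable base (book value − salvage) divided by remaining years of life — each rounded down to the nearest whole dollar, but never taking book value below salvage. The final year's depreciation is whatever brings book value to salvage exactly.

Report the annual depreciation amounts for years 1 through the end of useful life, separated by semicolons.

Depreciable base = $258,395 − $33,700 = $224,695.
Year 1: DB = ⌊$258,395 × 150%/3⌋ = $129,197; SL = ⌊$224,695/3⌋ = $74,898 → take DB $129,197. Book value $129,198.
Year 2: DB = ⌊$129,198 × 150%/3⌋ = $64,599; SL = ⌊$95,498/2⌋ = $47,749 → take DB $64,599. Book value $64,599.
Year 3 (final): $64,599 − $33,700 = $30,899. Book value $33,700.

$129,197; $64,599; $30,899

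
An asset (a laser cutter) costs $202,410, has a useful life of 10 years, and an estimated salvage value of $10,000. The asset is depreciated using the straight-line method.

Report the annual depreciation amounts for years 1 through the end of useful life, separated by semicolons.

Depreciable base = $202,410 − $10,000 = $192,410.
Annual expense = $192,410 / 10 = $19,241.
End of year 1: book value $183,169.
End of year 2: book value $163,928.
End of year 3: book value $144,687.
End of year 4: book value $125,446.
End of year 5: book value $106,205.
End of year 6: book value $86,964.
End of year 7: book value $67,723.
End of year 8: book value $48,482.
End of year 9: book value $29,241.
End of year 10: book value $10,000.

$19,241; $19,241; $19,241; $19,241; $19,241; $19,241; $19,241; $19,241; $19,241; $19,241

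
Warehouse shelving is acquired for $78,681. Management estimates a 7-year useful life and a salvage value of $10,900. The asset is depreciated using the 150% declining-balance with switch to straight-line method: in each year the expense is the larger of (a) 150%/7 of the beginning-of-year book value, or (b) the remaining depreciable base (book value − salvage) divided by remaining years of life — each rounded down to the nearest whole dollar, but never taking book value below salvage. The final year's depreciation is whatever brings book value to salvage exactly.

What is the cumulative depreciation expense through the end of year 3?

$40,515

Depreciable base = $78,681 − $10,900 = $67,781.
Year 1: DB = ⌊$78,681 × 150%/7⌋ = $16,860; SL = ⌊$67,781/7⌋ = $9,683 → take DB $16,860. Book value $61,821.
Year 2: DB = ⌊$61,821 × 150%/7⌋ = $13,247; SL = ⌊$50,921/6⌋ = $8,486 → take DB $13,247. Book value $48,574.
Year 3: DB = ⌊$48,574 × 150%/7⌋ = $10,408; SL = ⌊$37,674/5⌋ = $7,534 → take DB $10,408. Book value $38,166.
Accumulated through year 3 = $78,681 − $38,166 = $40,515.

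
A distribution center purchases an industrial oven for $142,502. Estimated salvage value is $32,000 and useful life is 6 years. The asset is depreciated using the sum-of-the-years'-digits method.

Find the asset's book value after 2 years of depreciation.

Depreciable base = $142,502 − $32,000 = $110,502.
Sum of the years' digits = 6+5+4+3+2+1 = 21.
Year 1: $110,502 × 6/21 = $31,572. Book value $110,930.
Year 2: $110,502 × 5/21 = $26,310. Book value $84,620.

$84,620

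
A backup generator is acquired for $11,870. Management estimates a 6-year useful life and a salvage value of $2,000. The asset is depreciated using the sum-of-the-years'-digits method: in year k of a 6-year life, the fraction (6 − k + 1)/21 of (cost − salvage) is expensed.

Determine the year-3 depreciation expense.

Depreciable base = $11,870 − $2,000 = $9,870.
Sum of the years' digits = 6+5+4+3+2+1 = 21.
Year 1: $9,870 × 6/21 = $2,820. Book value $9,050.
Year 2: $9,870 × 5/21 = $2,350. Book value $6,700.
Year 3: $9,870 × 4/21 = $1,880. Book value $4,820.

$1,880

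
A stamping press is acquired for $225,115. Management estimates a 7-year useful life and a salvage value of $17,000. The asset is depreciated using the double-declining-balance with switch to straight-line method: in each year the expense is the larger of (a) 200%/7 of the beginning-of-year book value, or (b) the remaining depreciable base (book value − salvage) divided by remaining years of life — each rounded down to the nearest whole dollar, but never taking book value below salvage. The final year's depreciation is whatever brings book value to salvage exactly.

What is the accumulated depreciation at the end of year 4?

$166,515

Depreciable base = $225,115 − $17,000 = $208,115.
Year 1: DB = ⌊$225,115 × 200%/7⌋ = $64,318; SL = ⌊$208,115/7⌋ = $29,730 → take DB $64,318. Book value $160,797.
Year 2: DB = ⌊$160,797 × 200%/7⌋ = $45,942; SL = ⌊$143,797/6⌋ = $23,966 → take DB $45,942. Book value $114,855.
Year 3: DB = ⌊$114,855 × 200%/7⌋ = $32,815; SL = ⌊$97,855/5⌋ = $19,571 → take DB $32,815. Book value $82,040.
Year 4: DB = ⌊$82,040 × 200%/7⌋ = $23,440; SL = ⌊$65,040/4⌋ = $16,260 → take DB $23,440. Book value $58,600.
Accumulated through year 4 = $225,115 − $58,600 = $166,515.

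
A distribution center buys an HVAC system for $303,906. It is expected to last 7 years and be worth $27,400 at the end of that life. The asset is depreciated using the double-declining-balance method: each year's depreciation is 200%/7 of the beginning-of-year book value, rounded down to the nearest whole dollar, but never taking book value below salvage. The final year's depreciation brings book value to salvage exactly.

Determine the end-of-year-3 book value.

$110,754

Depreciable base = $303,906 − $27,400 = $276,506.
Year 1: ⌊$303,906 × 200%/7⌋ = $86,830. Book value $217,076.
Year 2: ⌊$217,076 × 200%/7⌋ = $62,021. Book value $155,055.
Year 3: ⌊$155,055 × 200%/7⌋ = $44,301. Book value $110,754.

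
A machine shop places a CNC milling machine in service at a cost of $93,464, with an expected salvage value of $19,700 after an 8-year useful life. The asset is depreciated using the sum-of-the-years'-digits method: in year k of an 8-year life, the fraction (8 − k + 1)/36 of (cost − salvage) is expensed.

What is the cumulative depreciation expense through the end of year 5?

Depreciable base = $93,464 − $19,700 = $73,764.
Sum of the years' digits = 8+7+6+5+4+3+2+1 = 36.
Year 1: $73,764 × 8/36 = $16,392. Book value $77,072.
Year 2: $73,764 × 7/36 = $14,343. Book value $62,729.
Year 3: $73,764 × 6/36 = $12,294. Book value $50,435.
Year 4: $73,764 × 5/36 = $10,245. Book value $40,190.
Year 5: $73,764 × 4/36 = $8,196. Book value $31,994.
Accumulated through year 5 = $93,464 − $31,994 = $61,470.

$61,470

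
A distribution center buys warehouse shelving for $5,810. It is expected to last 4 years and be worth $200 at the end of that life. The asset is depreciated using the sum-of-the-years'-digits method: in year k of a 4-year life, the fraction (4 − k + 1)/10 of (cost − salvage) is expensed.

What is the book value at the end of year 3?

Depreciable base = $5,810 − $200 = $5,610.
Sum of the years' digits = 4+3+2+1 = 10.
Year 1: $5,610 × 4/10 = $2,244. Book value $3,566.
Year 2: $5,610 × 3/10 = $1,683. Book value $1,883.
Year 3: $5,610 × 2/10 = $1,122. Book value $761.

$761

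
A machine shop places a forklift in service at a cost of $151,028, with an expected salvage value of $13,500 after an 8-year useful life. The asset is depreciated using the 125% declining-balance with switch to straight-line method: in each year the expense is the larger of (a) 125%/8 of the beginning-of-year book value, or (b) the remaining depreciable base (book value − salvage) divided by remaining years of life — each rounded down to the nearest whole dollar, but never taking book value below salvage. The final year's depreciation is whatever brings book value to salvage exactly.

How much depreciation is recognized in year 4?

Depreciable base = $151,028 − $13,500 = $137,528.
Year 1: DB = ⌊$151,028 × 125%/8⌋ = $23,598; SL = ⌊$137,528/8⌋ = $17,191 → take DB $23,598. Book value $127,430.
Year 2: DB = ⌊$127,430 × 125%/8⌋ = $19,910; SL = ⌊$113,930/7⌋ = $16,275 → take DB $19,910. Book value $107,520.
Year 3: DB = ⌊$107,520 × 125%/8⌋ = $16,800; SL = ⌊$94,020/6⌋ = $15,670 → take DB $16,800. Book value $90,720.
Year 4: DB = ⌊$90,720 × 125%/8⌋ = $14,175; SL = ⌊$77,220/5⌋ = $15,444 → take SL $15,444. Book value $75,276.

$15,444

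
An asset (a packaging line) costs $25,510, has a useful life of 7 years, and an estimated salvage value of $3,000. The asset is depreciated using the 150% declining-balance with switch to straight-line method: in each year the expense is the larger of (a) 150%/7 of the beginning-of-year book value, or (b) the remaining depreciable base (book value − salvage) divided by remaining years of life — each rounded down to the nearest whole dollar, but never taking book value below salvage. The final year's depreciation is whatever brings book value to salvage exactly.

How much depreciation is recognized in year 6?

$2,241

Depreciable base = $25,510 − $3,000 = $22,510.
Year 1: DB = ⌊$25,510 × 150%/7⌋ = $5,466; SL = ⌊$22,510/7⌋ = $3,215 → take DB $5,466. Book value $20,044.
Year 2: DB = ⌊$20,044 × 150%/7⌋ = $4,295; SL = ⌊$17,044/6⌋ = $2,840 → take DB $4,295. Book value $15,749.
Year 3: DB = ⌊$15,749 × 150%/7⌋ = $3,374; SL = ⌊$12,749/5⌋ = $2,549 → take DB $3,374. Book value $12,375.
Year 4: DB = ⌊$12,375 × 150%/7⌋ = $2,651; SL = ⌊$9,375/4⌋ = $2,343 → take DB $2,651. Book value $9,724.
Year 5: DB = ⌊$9,724 × 150%/7⌋ = $2,083; SL = ⌊$6,724/3⌋ = $2,241 → take SL $2,241. Book value $7,483.
Year 6: DB = ⌊$7,483 × 150%/7⌋ = $1,603; SL = ⌊$4,483/2⌋ = $2,241 → take SL $2,241. Book value $5,242.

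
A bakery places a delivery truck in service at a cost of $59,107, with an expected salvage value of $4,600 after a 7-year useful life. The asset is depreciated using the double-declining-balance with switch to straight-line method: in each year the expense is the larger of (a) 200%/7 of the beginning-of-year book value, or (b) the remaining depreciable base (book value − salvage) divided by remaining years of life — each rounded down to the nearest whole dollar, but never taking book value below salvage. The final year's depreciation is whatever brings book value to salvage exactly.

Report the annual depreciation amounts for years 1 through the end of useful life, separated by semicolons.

Depreciable base = $59,107 − $4,600 = $54,507.
Year 1: DB = ⌊$59,107 × 200%/7⌋ = $16,887; SL = ⌊$54,507/7⌋ = $7,786 → take DB $16,887. Book value $42,220.
Year 2: DB = ⌊$42,220 × 200%/7⌋ = $12,062; SL = ⌊$37,620/6⌋ = $6,270 → take DB $12,062. Book value $30,158.
Year 3: DB = ⌊$30,158 × 200%/7⌋ = $8,616; SL = ⌊$25,558/5⌋ = $5,111 → take DB $8,616. Book value $21,542.
Year 4: DB = ⌊$21,542 × 200%/7⌋ = $6,154; SL = ⌊$16,942/4⌋ = $4,235 → take DB $6,154. Book value $15,388.
Year 5: DB = ⌊$15,388 × 200%/7⌋ = $4,396; SL = ⌊$10,788/3⌋ = $3,596 → take DB $4,396. Book value $10,992.
Year 6: DB = ⌊$10,992 × 200%/7⌋ = $3,140; SL = ⌊$6,392/2⌋ = $3,196 → take SL $3,196. Book value $7,796.
Year 7 (final): $7,796 − $4,600 = $3,196. Book value $4,600.

$16,887; $12,062; $8,616; $6,154; $4,396; $3,196; $3,196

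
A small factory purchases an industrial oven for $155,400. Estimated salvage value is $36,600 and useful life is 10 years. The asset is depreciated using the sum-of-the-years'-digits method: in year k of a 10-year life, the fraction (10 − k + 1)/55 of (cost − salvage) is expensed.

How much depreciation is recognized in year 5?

$12,960

Depreciable base = $155,400 − $36,600 = $118,800.
Sum of the years' digits = 10+9+8+7+6+5+4+3+2+1 = 55.
Year 1: $118,800 × 10/55 = $21,600. Book value $133,800.
Year 2: $118,800 × 9/55 = $19,440. Book value $114,360.
Year 3: $118,800 × 8/55 = $17,280. Book value $97,080.
Year 4: $118,800 × 7/55 = $15,120. Book value $81,960.
Year 5: $118,800 × 6/55 = $12,960. Book value $69,000.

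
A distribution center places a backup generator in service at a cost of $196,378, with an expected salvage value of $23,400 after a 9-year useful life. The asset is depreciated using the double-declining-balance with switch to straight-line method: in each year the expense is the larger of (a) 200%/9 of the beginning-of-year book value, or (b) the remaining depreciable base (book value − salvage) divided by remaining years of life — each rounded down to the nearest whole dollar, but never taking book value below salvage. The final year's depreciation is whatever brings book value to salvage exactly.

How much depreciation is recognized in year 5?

$15,970

Depreciable base = $196,378 − $23,400 = $172,978.
Year 1: DB = ⌊$196,378 × 200%/9⌋ = $43,639; SL = ⌊$172,978/9⌋ = $19,219 → take DB $43,639. Book value $152,739.
Year 2: DB = ⌊$152,739 × 200%/9⌋ = $33,942; SL = ⌊$129,339/8⌋ = $16,167 → take DB $33,942. Book value $118,797.
Year 3: DB = ⌊$118,797 × 200%/9⌋ = $26,399; SL = ⌊$95,397/7⌋ = $13,628 → take DB $26,399. Book value $92,398.
Year 4: DB = ⌊$92,398 × 200%/9⌋ = $20,532; SL = ⌊$68,998/6⌋ = $11,499 → take DB $20,532. Book value $71,866.
Year 5: DB = ⌊$71,866 × 200%/9⌋ = $15,970; SL = ⌊$48,466/5⌋ = $9,693 → take DB $15,970. Book value $55,896.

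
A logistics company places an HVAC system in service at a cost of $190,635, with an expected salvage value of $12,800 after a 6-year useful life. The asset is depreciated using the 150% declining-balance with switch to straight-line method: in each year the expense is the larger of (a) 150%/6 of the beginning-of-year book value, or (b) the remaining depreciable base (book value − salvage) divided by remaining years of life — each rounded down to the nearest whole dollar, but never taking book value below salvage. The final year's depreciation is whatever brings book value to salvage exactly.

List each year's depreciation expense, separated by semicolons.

Depreciable base = $190,635 − $12,800 = $177,835.
Year 1: DB = ⌊$190,635 × 150%/6⌋ = $47,658; SL = ⌊$177,835/6⌋ = $29,639 → take DB $47,658. Book value $142,977.
Year 2: DB = ⌊$142,977 × 150%/6⌋ = $35,744; SL = ⌊$130,177/5⌋ = $26,035 → take DB $35,744. Book value $107,233.
Year 3: DB = ⌊$107,233 × 150%/6⌋ = $26,808; SL = ⌊$94,433/4⌋ = $23,608 → take DB $26,808. Book value $80,425.
Year 4: DB = ⌊$80,425 × 150%/6⌋ = $20,106; SL = ⌊$67,625/3⌋ = $22,541 → take SL $22,541. Book value $57,884.
Year 5: DB = ⌊$57,884 × 150%/6⌋ = $14,471; SL = ⌊$45,084/2⌋ = $22,542 → take SL $22,542. Book value $35,342.
Year 6 (final): $35,342 − $12,800 = $22,542. Book value $12,800.

$47,658; $35,744; $26,808; $22,541; $22,542; $22,542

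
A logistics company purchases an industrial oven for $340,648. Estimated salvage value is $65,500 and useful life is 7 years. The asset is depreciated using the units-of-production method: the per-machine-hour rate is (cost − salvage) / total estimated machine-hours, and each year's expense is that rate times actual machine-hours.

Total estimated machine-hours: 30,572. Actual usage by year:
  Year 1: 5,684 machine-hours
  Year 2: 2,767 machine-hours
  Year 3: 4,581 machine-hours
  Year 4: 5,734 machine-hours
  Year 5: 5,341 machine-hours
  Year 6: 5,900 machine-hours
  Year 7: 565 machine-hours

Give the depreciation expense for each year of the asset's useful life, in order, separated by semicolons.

$51,156; $24,903; $41,229; $51,606; $48,069; $53,100; $5,085

Depreciable base = $340,648 − $65,500 = $275,148.
Rate = $275,148 / 30,572 machine-hours = $9 per machine-hour.
Year 1: 5,684 × $9 = $51,156. Book value $289,492.
Year 2: 2,767 × $9 = $24,903. Book value $264,589.
Year 3: 4,581 × $9 = $41,229. Book value $223,360.
Year 4: 5,734 × $9 = $51,606. Book value $171,754.
Year 5: 5,341 × $9 = $48,069. Book value $123,685.
Year 6: 5,900 × $9 = $53,100. Book value $70,585.
Year 7: 565 × $9 = $5,085. Book value $65,500.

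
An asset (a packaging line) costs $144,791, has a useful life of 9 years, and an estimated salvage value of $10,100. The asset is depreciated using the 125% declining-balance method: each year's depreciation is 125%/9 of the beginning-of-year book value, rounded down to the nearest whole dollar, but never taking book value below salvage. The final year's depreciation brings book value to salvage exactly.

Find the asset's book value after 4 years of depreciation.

Depreciable base = $144,791 − $10,100 = $134,691.
Year 1: ⌊$144,791 × 125%/9⌋ = $20,109. Book value $124,682.
Year 2: ⌊$124,682 × 125%/9⌋ = $17,316. Book value $107,366.
Year 3: ⌊$107,366 × 125%/9⌋ = $14,911. Book value $92,455.
Year 4: ⌊$92,455 × 125%/9⌋ = $12,840. Book value $79,615.

$79,615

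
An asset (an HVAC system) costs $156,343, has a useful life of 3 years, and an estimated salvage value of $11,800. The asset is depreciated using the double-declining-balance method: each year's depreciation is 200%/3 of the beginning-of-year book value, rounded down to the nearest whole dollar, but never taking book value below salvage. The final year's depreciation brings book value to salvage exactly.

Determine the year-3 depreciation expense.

$5,572

Depreciable base = $156,343 − $11,800 = $144,543.
Year 1: ⌊$156,343 × 200%/3⌋ = $104,228. Book value $52,115.
Year 2: ⌊$52,115 × 200%/3⌋ = $34,743. Book value $17,372.
Year 3 (final): $17,372 − $11,800 = $5,572. Book value $11,800.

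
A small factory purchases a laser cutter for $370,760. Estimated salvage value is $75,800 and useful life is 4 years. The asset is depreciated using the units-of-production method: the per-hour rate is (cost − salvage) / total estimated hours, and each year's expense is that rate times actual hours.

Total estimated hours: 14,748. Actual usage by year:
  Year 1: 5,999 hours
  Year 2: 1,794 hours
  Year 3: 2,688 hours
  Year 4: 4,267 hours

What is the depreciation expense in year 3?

$53,760

Depreciable base = $370,760 − $75,800 = $294,960.
Rate = $294,960 / 14,748 hours = $20 per hour.
Year 1: 5,999 × $20 = $119,980. Book value $250,780.
Year 2: 1,794 × $20 = $35,880. Book value $214,900.
Year 3: 2,688 × $20 = $53,760. Book value $161,140.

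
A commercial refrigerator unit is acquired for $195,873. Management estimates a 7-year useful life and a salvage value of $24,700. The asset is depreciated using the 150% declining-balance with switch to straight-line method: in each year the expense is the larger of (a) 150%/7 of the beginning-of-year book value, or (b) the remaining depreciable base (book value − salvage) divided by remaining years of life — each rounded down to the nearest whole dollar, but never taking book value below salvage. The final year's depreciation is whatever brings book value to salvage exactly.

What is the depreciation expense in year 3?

$25,912

Depreciable base = $195,873 − $24,700 = $171,173.
Year 1: DB = ⌊$195,873 × 150%/7⌋ = $41,972; SL = ⌊$171,173/7⌋ = $24,453 → take DB $41,972. Book value $153,901.
Year 2: DB = ⌊$153,901 × 150%/7⌋ = $32,978; SL = ⌊$129,201/6⌋ = $21,533 → take DB $32,978. Book value $120,923.
Year 3: DB = ⌊$120,923 × 150%/7⌋ = $25,912; SL = ⌊$96,223/5⌋ = $19,244 → take DB $25,912. Book value $95,011.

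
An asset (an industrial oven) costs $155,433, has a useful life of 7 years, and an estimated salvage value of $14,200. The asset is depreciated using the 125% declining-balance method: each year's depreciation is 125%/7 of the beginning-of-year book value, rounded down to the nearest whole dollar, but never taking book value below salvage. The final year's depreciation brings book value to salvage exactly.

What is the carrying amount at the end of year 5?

Depreciable base = $155,433 − $14,200 = $141,233.
Year 1: ⌊$155,433 × 125%/7⌋ = $27,755. Book value $127,678.
Year 2: ⌊$127,678 × 125%/7⌋ = $22,799. Book value $104,879.
Year 3: ⌊$104,879 × 125%/7⌋ = $18,728. Book value $86,151.
Year 4: ⌊$86,151 × 125%/7⌋ = $15,384. Book value $70,767.
Year 5: ⌊$70,767 × 125%/7⌋ = $12,636. Book value $58,131.

$58,131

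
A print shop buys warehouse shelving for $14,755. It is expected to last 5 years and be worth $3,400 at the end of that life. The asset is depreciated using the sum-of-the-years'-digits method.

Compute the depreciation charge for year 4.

Depreciable base = $14,755 − $3,400 = $11,355.
Sum of the years' digits = 5+4+3+2+1 = 15.
Year 1: $11,355 × 5/15 = $3,785. Book value $10,970.
Year 2: $11,355 × 4/15 = $3,028. Book value $7,942.
Year 3: $11,355 × 3/15 = $2,271. Book value $5,671.
Year 4: $11,355 × 2/15 = $1,514. Book value $4,157.

$1,514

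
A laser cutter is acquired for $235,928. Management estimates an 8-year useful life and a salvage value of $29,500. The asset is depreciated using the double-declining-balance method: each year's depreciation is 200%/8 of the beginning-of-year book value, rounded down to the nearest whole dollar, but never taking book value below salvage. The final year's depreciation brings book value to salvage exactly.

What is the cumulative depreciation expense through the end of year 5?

Depreciable base = $235,928 − $29,500 = $206,428.
Year 1: ⌊$235,928 × 200%/8⌋ = $58,982. Book value $176,946.
Year 2: ⌊$176,946 × 200%/8⌋ = $44,236. Book value $132,710.
Year 3: ⌊$132,710 × 200%/8⌋ = $33,177. Book value $99,533.
Year 4: ⌊$99,533 × 200%/8⌋ = $24,883. Book value $74,650.
Year 5: ⌊$74,650 × 200%/8⌋ = $18,662. Book value $55,988.
Accumulated through year 5 = $235,928 − $55,988 = $179,940.

$179,940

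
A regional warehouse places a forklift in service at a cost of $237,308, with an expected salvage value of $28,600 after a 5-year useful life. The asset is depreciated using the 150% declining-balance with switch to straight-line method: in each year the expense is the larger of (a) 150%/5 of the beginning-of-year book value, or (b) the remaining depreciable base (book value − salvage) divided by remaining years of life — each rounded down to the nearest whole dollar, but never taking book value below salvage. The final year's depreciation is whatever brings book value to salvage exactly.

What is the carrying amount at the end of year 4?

Depreciable base = $237,308 − $28,600 = $208,708.
Year 1: DB = ⌊$237,308 × 150%/5⌋ = $71,192; SL = ⌊$208,708/5⌋ = $41,741 → take DB $71,192. Book value $166,116.
Year 2: DB = ⌊$166,116 × 150%/5⌋ = $49,834; SL = ⌊$137,516/4⌋ = $34,379 → take DB $49,834. Book value $116,282.
Year 3: DB = ⌊$116,282 × 150%/5⌋ = $34,884; SL = ⌊$87,682/3⌋ = $29,227 → take DB $34,884. Book value $81,398.
Year 4: DB = ⌊$81,398 × 150%/5⌋ = $24,419; SL = ⌊$52,798/2⌋ = $26,399 → take SL $26,399. Book value $54,999.

$54,999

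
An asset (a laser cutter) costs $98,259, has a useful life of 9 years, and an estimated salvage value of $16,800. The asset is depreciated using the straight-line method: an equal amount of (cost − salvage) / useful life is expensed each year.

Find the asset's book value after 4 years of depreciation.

$62,055

Depreciable base = $98,259 − $16,800 = $81,459.
Annual expense = $81,459 / 9 = $9,051.
End of year 1: book value $89,208.
End of year 2: book value $80,157.
End of year 3: book value $71,106.
End of year 4: book value $62,055.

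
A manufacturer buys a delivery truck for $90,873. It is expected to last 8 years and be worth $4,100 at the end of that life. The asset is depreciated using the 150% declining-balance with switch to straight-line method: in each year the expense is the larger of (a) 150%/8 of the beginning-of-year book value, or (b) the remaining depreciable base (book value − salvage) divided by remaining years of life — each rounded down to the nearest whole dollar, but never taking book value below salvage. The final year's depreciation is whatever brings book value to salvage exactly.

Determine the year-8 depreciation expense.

$8,876

Depreciable base = $90,873 − $4,100 = $86,773.
Year 1: DB = ⌊$90,873 × 150%/8⌋ = $17,038; SL = ⌊$86,773/8⌋ = $10,846 → take DB $17,038. Book value $73,835.
Year 2: DB = ⌊$73,835 × 150%/8⌋ = $13,844; SL = ⌊$69,735/7⌋ = $9,962 → take DB $13,844. Book value $59,991.
Year 3: DB = ⌊$59,991 × 150%/8⌋ = $11,248; SL = ⌊$55,891/6⌋ = $9,315 → take DB $11,248. Book value $48,743.
Year 4: DB = ⌊$48,743 × 150%/8⌋ = $9,139; SL = ⌊$44,643/5⌋ = $8,928 → take DB $9,139. Book value $39,604.
Year 5: DB = ⌊$39,604 × 150%/8⌋ = $7,425; SL = ⌊$35,504/4⌋ = $8,876 → take SL $8,876. Book value $30,728.
Year 6: DB = ⌊$30,728 × 150%/8⌋ = $5,761; SL = ⌊$26,628/3⌋ = $8,876 → take SL $8,876. Book value $21,852.
Year 7: DB = ⌊$21,852 × 150%/8⌋ = $4,097; SL = ⌊$17,752/2⌋ = $8,876 → take SL $8,876. Book value $12,976.
Year 8 (final): $12,976 − $4,100 = $8,876. Book value $4,100.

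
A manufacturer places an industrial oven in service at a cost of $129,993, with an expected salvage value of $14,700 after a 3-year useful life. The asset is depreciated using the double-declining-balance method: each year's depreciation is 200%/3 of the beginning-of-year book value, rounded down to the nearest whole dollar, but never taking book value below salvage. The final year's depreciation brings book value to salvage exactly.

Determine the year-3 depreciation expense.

Depreciable base = $129,993 − $14,700 = $115,293.
Year 1: ⌊$129,993 × 200%/3⌋ = $86,662. Book value $43,331.
Year 2: ⌊$43,331 × 200%/3⌋ = $28,887, capped at $28,631. Book value $14,700.
Year 3 (final): $14,700 − $14,700 = $0. Book value $14,700.

$0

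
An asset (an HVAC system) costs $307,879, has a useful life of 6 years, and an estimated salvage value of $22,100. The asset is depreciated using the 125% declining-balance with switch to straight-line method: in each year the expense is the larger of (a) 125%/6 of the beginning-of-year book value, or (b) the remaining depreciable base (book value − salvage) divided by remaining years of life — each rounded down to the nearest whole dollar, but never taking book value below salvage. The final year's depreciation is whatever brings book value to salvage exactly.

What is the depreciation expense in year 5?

Depreciable base = $307,879 − $22,100 = $285,779.
Year 1: DB = ⌊$307,879 × 125%/6⌋ = $64,141; SL = ⌊$285,779/6⌋ = $47,629 → take DB $64,141. Book value $243,738.
Year 2: DB = ⌊$243,738 × 125%/6⌋ = $50,778; SL = ⌊$221,638/5⌋ = $44,327 → take DB $50,778. Book value $192,960.
Year 3: DB = ⌊$192,960 × 125%/6⌋ = $40,200; SL = ⌊$170,860/4⌋ = $42,715 → take SL $42,715. Book value $150,245.
Year 4: DB = ⌊$150,245 × 125%/6⌋ = $31,301; SL = ⌊$128,145/3⌋ = $42,715 → take SL $42,715. Book value $107,530.
Year 5: DB = ⌊$107,530 × 125%/6⌋ = $22,402; SL = ⌊$85,430/2⌋ = $42,715 → take SL $42,715. Book value $64,815.

$42,715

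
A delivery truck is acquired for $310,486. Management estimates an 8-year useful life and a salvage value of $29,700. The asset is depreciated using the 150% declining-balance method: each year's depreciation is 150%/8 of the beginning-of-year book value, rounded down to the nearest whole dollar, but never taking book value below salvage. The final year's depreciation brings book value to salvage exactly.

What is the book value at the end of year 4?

$135,313

Depreciable base = $310,486 − $29,700 = $280,786.
Year 1: ⌊$310,486 × 150%/8⌋ = $58,216. Book value $252,270.
Year 2: ⌊$252,270 × 150%/8⌋ = $47,300. Book value $204,970.
Year 3: ⌊$204,970 × 150%/8⌋ = $38,431. Book value $166,539.
Year 4: ⌊$166,539 × 150%/8⌋ = $31,226. Book value $135,313.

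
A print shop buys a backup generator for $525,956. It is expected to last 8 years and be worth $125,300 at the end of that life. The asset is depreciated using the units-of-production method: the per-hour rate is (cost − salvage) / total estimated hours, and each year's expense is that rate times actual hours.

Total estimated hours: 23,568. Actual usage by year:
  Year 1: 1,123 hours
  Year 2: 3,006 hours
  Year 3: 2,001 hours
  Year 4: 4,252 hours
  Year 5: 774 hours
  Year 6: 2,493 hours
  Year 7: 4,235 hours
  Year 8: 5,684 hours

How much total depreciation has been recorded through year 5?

Depreciable base = $525,956 − $125,300 = $400,656.
Rate = $400,656 / 23,568 hours = $17 per hour.
Year 1: 1,123 × $17 = $19,091. Book value $506,865.
Year 2: 3,006 × $17 = $51,102. Book value $455,763.
Year 3: 2,001 × $17 = $34,017. Book value $421,746.
Year 4: 4,252 × $17 = $72,284. Book value $349,462.
Year 5: 774 × $17 = $13,158. Book value $336,304.
Accumulated through year 5 = $525,956 − $336,304 = $189,652.

$189,652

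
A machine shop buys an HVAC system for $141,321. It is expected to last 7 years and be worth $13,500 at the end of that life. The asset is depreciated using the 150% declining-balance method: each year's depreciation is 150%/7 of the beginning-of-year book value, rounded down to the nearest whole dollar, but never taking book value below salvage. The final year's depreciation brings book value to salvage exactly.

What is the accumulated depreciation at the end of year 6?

$108,069

Depreciable base = $141,321 − $13,500 = $127,821.
Year 1: ⌊$141,321 × 150%/7⌋ = $30,283. Book value $111,038.
Year 2: ⌊$111,038 × 150%/7⌋ = $23,793. Book value $87,245.
Year 3: ⌊$87,245 × 150%/7⌋ = $18,695. Book value $68,550.
Year 4: ⌊$68,550 × 150%/7⌋ = $14,689. Book value $53,861.
Year 5: ⌊$53,861 × 150%/7⌋ = $11,541. Book value $42,320.
Year 6: ⌊$42,320 × 150%/7⌋ = $9,068. Book value $33,252.
Accumulated through year 6 = $141,321 − $33,252 = $108,069.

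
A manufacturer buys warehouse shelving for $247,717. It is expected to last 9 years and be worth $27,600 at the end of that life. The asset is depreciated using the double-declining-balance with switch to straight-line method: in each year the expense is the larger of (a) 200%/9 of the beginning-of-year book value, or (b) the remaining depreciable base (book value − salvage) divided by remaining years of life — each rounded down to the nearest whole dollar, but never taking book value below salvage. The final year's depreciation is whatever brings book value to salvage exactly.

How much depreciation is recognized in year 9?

$5,577

Depreciable base = $247,717 − $27,600 = $220,117.
Year 1: DB = ⌊$247,717 × 200%/9⌋ = $55,048; SL = ⌊$220,117/9⌋ = $24,457 → take DB $55,048. Book value $192,669.
Year 2: DB = ⌊$192,669 × 200%/9⌋ = $42,815; SL = ⌊$165,069/8⌋ = $20,633 → take DB $42,815. Book value $149,854.
Year 3: DB = ⌊$149,854 × 200%/9⌋ = $33,300; SL = ⌊$122,254/7⌋ = $17,464 → take DB $33,300. Book value $116,554.
Year 4: DB = ⌊$116,554 × 200%/9⌋ = $25,900; SL = ⌊$88,954/6⌋ = $14,825 → take DB $25,900. Book value $90,654.
Year 5: DB = ⌊$90,654 × 200%/9⌋ = $20,145; SL = ⌊$63,054/5⌋ = $12,610 → take DB $20,145. Book value $70,509.
Year 6: DB = ⌊$70,509 × 200%/9⌋ = $15,668; SL = ⌊$42,909/4⌋ = $10,727 → take DB $15,668. Book value $54,841.
Year 7: DB = ⌊$54,841 × 200%/9⌋ = $12,186; SL = ⌊$27,241/3⌋ = $9,080 → take DB $12,186. Book value $42,655.
Year 8: DB = ⌊$42,655 × 200%/9⌋ = $9,478; SL = ⌊$15,055/2⌋ = $7,527 → take DB $9,478. Book value $33,177.
Year 9 (final): $33,177 − $27,600 = $5,577. Book value $27,600.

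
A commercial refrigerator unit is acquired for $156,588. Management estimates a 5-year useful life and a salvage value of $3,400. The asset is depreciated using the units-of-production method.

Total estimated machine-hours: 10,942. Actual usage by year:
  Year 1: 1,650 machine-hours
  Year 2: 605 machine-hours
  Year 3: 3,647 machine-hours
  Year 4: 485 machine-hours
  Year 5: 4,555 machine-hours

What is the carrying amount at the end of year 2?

Depreciable base = $156,588 − $3,400 = $153,188.
Rate = $153,188 / 10,942 machine-hours = $14 per machine-hour.
Year 1: 1,650 × $14 = $23,100. Book value $133,488.
Year 2: 605 × $14 = $8,470. Book value $125,018.

$125,018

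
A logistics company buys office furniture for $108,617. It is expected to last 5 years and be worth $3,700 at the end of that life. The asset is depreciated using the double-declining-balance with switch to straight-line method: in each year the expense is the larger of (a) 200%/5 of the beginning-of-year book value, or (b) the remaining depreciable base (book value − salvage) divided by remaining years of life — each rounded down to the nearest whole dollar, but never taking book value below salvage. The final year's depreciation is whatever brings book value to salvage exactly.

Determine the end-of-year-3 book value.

$23,462

Depreciable base = $108,617 − $3,700 = $104,917.
Year 1: DB = ⌊$108,617 × 200%/5⌋ = $43,446; SL = ⌊$104,917/5⌋ = $20,983 → take DB $43,446. Book value $65,171.
Year 2: DB = ⌊$65,171 × 200%/5⌋ = $26,068; SL = ⌊$61,471/4⌋ = $15,367 → take DB $26,068. Book value $39,103.
Year 3: DB = ⌊$39,103 × 200%/5⌋ = $15,641; SL = ⌊$35,403/3⌋ = $11,801 → take DB $15,641. Book value $23,462.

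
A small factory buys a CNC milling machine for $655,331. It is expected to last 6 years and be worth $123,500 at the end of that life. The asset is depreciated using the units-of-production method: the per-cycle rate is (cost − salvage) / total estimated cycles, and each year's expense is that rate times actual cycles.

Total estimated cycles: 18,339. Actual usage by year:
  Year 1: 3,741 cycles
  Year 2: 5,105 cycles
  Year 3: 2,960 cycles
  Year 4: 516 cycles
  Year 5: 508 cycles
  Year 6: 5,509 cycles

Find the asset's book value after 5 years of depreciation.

$283,261

Depreciable base = $655,331 − $123,500 = $531,831.
Rate = $531,831 / 18,339 cycles = $29 per cycle.
Year 1: 3,741 × $29 = $108,489. Book value $546,842.
Year 2: 5,105 × $29 = $148,045. Book value $398,797.
Year 3: 2,960 × $29 = $85,840. Book value $312,957.
Year 4: 516 × $29 = $14,964. Book value $297,993.
Year 5: 508 × $29 = $14,732. Book value $283,261.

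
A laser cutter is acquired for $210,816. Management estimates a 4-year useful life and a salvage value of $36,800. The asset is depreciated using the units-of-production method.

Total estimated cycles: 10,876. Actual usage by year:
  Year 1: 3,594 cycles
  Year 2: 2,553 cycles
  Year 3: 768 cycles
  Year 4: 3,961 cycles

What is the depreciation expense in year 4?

Depreciable base = $210,816 − $36,800 = $174,016.
Rate = $174,016 / 10,876 cycles = $16 per cycle.
Year 1: 3,594 × $16 = $57,504. Book value $153,312.
Year 2: 2,553 × $16 = $40,848. Book value $112,464.
Year 3: 768 × $16 = $12,288. Book value $100,176.
Year 4: 3,961 × $16 = $63,376. Book value $36,800.

$63,376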